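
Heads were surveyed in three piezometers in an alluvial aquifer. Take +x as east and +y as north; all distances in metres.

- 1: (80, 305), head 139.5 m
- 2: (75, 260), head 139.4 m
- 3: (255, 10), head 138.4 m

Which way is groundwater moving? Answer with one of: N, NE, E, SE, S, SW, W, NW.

Taking 1 as reference: 2−1 = (-5, -45, -0.1); 3−1 = (175, -295, -1.1).
Determinant of the coordinate differences = (-5)·(-295) − 175·(-45) = 9350.
∂h/∂x = [(-0.1)·(-295) − (-1.1)·(-45)] / 9350 = -0.002139
∂h/∂y = [(-5)·(-1.1) − 175·(-0.1)] / 9350 = +0.002460
Flow = −∇h = (+0.002139 east, -0.002460 north), which points southeast.

SE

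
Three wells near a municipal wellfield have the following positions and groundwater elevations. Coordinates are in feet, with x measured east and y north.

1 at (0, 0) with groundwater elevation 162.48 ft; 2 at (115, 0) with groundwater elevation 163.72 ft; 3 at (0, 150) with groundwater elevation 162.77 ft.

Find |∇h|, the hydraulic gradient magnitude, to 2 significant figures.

0.011

∂h/∂x = (163.72 − 162.48) / (115 − 0) = +0.01078
∂h/∂y = (162.77 − 162.48) / (150 − 0) = +0.001933
|∇h| = √(0.01078² + 0.001933²) = 0.01095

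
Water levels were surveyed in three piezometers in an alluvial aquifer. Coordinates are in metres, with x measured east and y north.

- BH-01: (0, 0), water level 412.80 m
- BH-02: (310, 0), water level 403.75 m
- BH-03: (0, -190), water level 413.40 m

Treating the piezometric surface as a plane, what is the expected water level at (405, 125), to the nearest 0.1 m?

400.6 m

∂h/∂x = (403.75 − 412.80) / (310 − 0) = -0.02919
∂h/∂y = (413.40 − 412.80) / (-190 − 0) = -0.003158
h(405, 125) = 412.80 + (-0.02919)·(405) + (-0.003158)·(125) = 412.80 -11.823 -0.395 = 400.582 m.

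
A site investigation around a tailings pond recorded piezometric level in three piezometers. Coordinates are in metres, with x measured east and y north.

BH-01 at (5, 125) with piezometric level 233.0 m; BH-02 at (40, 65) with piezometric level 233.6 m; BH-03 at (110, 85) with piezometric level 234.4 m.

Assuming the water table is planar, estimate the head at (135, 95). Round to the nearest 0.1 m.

234.7 m

With h = a·x + b·y + c and BH-01 as origin, the differences give:
  35·a + (-60)·b = +0.6
  105·a + (-40)·b = +1.4
Eliminate b (×(-40) and ×(-60), subtract): 4900·a = 60.00 → a = ∂h/∂x = +0.01224
Back-substitute: b = ∂h/∂y = -0.002857.
h(135, 95) = 233.0 + (+0.01224)·(130) + (-0.002857)·(-30) = 233.0 +1.592 +0.086 = 234.678 m.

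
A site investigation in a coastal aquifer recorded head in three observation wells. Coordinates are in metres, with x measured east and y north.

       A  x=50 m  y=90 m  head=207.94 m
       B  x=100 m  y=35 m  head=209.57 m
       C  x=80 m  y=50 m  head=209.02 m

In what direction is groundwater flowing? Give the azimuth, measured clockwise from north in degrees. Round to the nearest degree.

311°

With h = a·x + b·y + c and A as origin, the differences give:
  50·a + (-55)·b = +1.63
  30·a + (-40)·b = +1.08
Eliminate b (×(-40) and ×(-55), subtract): -350·a = -5.800 → a = ∂h/∂x = +0.01657
Back-substitute: b = ∂h/∂y = -0.01457.
Flow direction (−∇h) has components (-0.01657 E, +0.01457 N).
Azimuth = atan2(E, N) = atan2(-0.01657, +0.01457) = 311.3° ≈ 311°.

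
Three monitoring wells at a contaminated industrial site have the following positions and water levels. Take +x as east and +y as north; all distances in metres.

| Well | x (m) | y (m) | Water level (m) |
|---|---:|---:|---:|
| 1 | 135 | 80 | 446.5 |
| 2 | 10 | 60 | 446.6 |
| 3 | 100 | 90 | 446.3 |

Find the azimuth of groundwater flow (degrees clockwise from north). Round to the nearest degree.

Three-point gradient (reference 1): Δ to 2 = (-125, -20, +0.1), Δ to 3 = (-35, 10, -0.2).
∂h/∂x = +0.001538, ∂h/∂y = -0.01462 (det = -1950).
Flow direction (−∇h) has components (-0.001538 E, +0.01462 N).
Azimuth = atan2(E, N) = atan2(-0.001538, +0.01462) = 354.0° ≈ 354°.

354°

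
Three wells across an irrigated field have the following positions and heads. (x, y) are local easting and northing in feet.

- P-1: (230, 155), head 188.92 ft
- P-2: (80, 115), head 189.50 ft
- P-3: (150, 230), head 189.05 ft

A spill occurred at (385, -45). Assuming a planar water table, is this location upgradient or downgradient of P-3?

downgradient

Three-point gradient (reference P-1): Δ to P-2 = (-150, -40, +0.58), Δ to P-3 = (-80, 75, +0.13).
∂h/∂x = -0.003370, ∂h/∂y = -0.001862 (det = -14450).
Head at (385, -45) = 188.92 + (-0.003370)·(155) + (-0.001862)·(-200) = 188.77 ft.
That is lower than the 189.05 ft at P-3, so the point is downgradient.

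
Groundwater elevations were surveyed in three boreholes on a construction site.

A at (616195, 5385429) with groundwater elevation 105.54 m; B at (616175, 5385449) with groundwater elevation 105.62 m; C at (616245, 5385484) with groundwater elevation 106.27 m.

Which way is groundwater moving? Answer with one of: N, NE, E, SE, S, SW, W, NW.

Differences from A: to B (Δx, Δy, Δh) = (-20, 20, +0.08); to C = (50, 55, +0.73).
Solve a·Δx + b·Δy = Δh: det = (-20)·55 − 50·20 = -2100.
∂h/∂x = [(+0.08)·55 − (+0.73)·20] / -2100 = +0.004857
∂h/∂y = [(-20)·(+0.73) − 50·(+0.08)] / -2100 = +0.008857
Flow = −∇h = (-0.004857 east, -0.008857 north), which points southwest.

SW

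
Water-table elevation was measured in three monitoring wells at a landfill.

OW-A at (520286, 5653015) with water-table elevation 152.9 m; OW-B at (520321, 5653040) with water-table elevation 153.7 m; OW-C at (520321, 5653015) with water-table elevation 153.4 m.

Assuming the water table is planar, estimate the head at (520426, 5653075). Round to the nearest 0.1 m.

155.6 m

Differences from OW-A: to OW-B (Δx, Δy, Δh) = (35, 25, +0.8); to OW-C = (35, 0, +0.5).
Determinant of the coordinate differences = 35·0 − 35·25 = -875.
∂h/∂x = [(+0.8)·0 − (+0.5)·25] / -875 = +0.01429
∂h/∂y = [35·(+0.5) − 35·(+0.8)] / -875 = +0.01200
h(520426, 5653075) = 152.9 + (+0.01429)·(140) + (+0.01200)·(60) = 152.9 +2.000 +0.720 = 155.620 m.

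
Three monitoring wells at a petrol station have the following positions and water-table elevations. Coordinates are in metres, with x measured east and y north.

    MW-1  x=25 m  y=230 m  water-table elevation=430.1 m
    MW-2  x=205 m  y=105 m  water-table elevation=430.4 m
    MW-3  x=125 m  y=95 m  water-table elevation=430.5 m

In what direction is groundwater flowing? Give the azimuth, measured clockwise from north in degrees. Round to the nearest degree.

013°

Taking MW-1 as reference: MW-2−MW-1 = (180, -125, +0.3); MW-3−MW-1 = (100, -135, +0.4).
Determinant of the coordinate differences = 180·(-135) − 100·(-125) = -11800.
∂h/∂x = [(+0.3)·(-135) − (+0.4)·(-125)] / -11800 = -0.0008051
∂h/∂y = [180·(+0.4) − 100·(+0.3)] / -11800 = -0.003559
Flow direction (−∇h) has components (+0.0008051 E, +0.003559 N).
Azimuth = atan2(E, N) = atan2(+0.0008051, +0.003559) = 12.7° ≈ 013°.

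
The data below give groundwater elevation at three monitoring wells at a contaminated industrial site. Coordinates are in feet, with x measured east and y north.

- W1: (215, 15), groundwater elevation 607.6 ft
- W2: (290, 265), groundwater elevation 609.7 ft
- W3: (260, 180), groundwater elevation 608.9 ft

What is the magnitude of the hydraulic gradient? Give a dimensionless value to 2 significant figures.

Three-point gradient (reference W1): Δ to W2 = (75, 250, +2.1), Δ to W3 = (45, 165, +1.3).
∂h/∂x = +0.01911, ∂h/∂y = +0.002667 (det = 1125).
|∇h| = √(0.01911² + 0.002667²) = 0.0193

0.019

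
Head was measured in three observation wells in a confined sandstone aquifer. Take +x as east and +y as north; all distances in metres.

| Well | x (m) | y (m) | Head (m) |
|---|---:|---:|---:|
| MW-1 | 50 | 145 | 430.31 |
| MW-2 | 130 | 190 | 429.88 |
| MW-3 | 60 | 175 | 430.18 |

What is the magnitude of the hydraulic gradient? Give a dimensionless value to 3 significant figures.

0.00478

With h = a·x + b·y + c and MW-1 as origin, the differences give:
  80·a + 45·b = -0.43
  10·a + 30·b = -0.13
Eliminate b (×30 and ×45, subtract): 1950·a = -7.050 → a = ∂h/∂x = -0.003615
Back-substitute: b = ∂h/∂y = -0.003128.
|∇h| = √(-0.003615² + -0.003128²) = 0.00478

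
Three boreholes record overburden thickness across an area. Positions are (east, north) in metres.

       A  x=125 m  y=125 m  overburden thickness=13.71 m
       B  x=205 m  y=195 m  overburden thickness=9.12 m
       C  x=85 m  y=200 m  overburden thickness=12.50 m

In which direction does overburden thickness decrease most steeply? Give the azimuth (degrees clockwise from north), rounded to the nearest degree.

043°

Differences from A: to B (Δx, Δy, Δh) = (80, 70, -4.59); to C = (-40, 75, -1.21).
Solve a·Δx + b·Δy = Δd: det = 80·75 − (-40)·70 = 8800.
∂d/∂x = [(-4.59)·75 − (-1.21)·70] / 8800 = -0.02949
∂d/∂y = [80·(-1.21) − (-40)·(-4.59)] / 8800 = -0.03186
Steepest decrease is along −∇f: components (+0.02949 E, +0.03186 N).
Azimuth = atan2(+0.02949, +0.03186) = 42.8° ≈ 043°.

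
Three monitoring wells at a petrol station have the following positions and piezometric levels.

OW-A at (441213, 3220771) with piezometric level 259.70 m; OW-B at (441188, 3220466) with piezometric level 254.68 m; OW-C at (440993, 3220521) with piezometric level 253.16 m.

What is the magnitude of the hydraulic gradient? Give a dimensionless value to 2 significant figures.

Three-point gradient (reference OW-A): Δ to OW-B = (-25, -305, -5.02), Δ to OW-C = (-220, -250, -6.54).
∂h/∂x = +0.01216, ∂h/∂y = +0.01546 (det = -60850).
|∇h| = √(0.01216² + 0.01546²) = 0.01967

0.020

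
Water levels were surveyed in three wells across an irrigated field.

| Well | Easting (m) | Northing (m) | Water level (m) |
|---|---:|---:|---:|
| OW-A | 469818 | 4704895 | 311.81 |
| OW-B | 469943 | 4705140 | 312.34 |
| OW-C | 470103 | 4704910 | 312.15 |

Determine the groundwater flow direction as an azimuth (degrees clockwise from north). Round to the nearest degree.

Differences from OW-A: to OW-B (Δx, Δy, Δh) = (125, 245, +0.53); to OW-C = (285, 15, +0.34).
Solve a·Δx + b·Δy = Δh: det = 125·15 − 285·245 = -67950.
∂h/∂x = [(+0.53)·15 − (+0.34)·245] / -67950 = +0.001109
∂h/∂y = [125·(+0.34) − 285·(+0.53)] / -67950 = +0.001597
Flow direction (−∇h) has components (-0.001109 E, -0.001597 N).
Azimuth = atan2(E, N) = atan2(-0.001109, -0.001597) = 214.8° ≈ 215°.

215°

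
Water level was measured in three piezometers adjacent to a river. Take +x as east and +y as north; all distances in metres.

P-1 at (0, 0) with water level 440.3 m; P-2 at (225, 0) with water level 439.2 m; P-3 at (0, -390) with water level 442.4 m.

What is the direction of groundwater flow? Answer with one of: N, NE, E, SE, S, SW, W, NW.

∂h/∂x = (439.2 − 440.3) / (225 − 0) = -0.004889
∂h/∂y = (442.4 − 440.3) / (-390 − 0) = -0.005385
Flow = −∇h = (+0.004889 east, +0.005385 north), which points northeast.

NE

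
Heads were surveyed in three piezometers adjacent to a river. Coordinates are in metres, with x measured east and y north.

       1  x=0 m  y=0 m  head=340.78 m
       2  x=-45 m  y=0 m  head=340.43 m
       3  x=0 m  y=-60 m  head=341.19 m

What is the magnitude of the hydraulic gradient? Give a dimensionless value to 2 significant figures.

0.010

∂h/∂x = (340.43 − 340.78) / (-45 − 0) = +0.007778
∂h/∂y = (341.19 − 340.78) / (-60 − 0) = -0.006833
|∇h| = √(0.007778² + -0.006833²) = 0.01035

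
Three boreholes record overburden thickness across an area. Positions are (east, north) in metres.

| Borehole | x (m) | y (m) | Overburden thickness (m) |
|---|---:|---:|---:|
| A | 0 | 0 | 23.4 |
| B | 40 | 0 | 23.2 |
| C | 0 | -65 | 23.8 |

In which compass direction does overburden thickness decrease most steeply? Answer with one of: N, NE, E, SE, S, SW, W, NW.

∂d/∂x = (23.2 − 23.4) / (40 − 0) = -0.005000
∂d/∂y = (23.8 − 23.4) / (-65 − 0) = -0.006154
Steepest decrease is along −∇f = (+0.005000 E, +0.006154 N) → northeast.

NE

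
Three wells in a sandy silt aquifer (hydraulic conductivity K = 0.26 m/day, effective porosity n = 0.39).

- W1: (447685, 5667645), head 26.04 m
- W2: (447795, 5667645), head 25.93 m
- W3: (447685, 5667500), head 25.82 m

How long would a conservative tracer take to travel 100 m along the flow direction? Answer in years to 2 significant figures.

∂h/∂x = (25.93 − 26.04) / (447795 − 447685) = -0.0010000
∂h/∂y = (25.82 − 26.04) / (5667500 − 5667645) = +0.001517
|∇h| = √(-0.0010000² + 0.001517²) = 0.001817
Seepage velocity v = K·i/n = 0.26 × 0.001817 / 0.39 = 0.001211 m/day.
t = 100 / 0.001211 = 8.258e+04 days = 226 years.

230 years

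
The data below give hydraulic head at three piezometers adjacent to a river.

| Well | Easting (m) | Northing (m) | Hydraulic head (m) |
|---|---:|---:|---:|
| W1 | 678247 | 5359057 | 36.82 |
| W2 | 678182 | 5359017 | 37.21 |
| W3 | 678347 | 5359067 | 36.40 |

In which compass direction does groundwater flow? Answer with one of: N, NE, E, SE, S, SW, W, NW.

NE

Differences from W1: to W2 (Δx, Δy, Δh) = (-65, -40, +0.39); to W3 = (100, 10, -0.42).
Determinant of the coordinate differences = (-65)·10 − 100·(-40) = 3350.
∂h/∂x = [(+0.39)·10 − (-0.42)·(-40)] / 3350 = -0.003851
∂h/∂y = [(-65)·(-0.42) − 100·(+0.39)] / 3350 = -0.003493
Flow = −∇h = (+0.003851 east, +0.003493 north), which points northeast.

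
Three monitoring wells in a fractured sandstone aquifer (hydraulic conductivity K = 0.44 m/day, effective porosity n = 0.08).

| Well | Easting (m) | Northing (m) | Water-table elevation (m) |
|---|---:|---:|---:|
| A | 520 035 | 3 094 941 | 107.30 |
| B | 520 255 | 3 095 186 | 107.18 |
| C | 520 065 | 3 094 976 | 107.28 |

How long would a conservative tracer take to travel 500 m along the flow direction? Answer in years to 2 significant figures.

82 years

Taking A as reference: B−A = (220, 245, -0.12); C−A = (30, 35, -0.02).
Determinant of the coordinate differences = 220·35 − 30·245 = 350.
∂h/∂x = [(-0.12)·35 − (-0.02)·245] / 350 = +0.002000
∂h/∂y = [220·(-0.02) − 30·(-0.12)] / 350 = -0.002286
|∇h| = √(0.002000² + -0.002286²) = 0.003037
Seepage velocity v = K·i/n = 0.44 × 0.003037 / 0.08 = 0.0167 m/day.
t = 500 / 0.0167 = 2.994e+04 days = 82 years.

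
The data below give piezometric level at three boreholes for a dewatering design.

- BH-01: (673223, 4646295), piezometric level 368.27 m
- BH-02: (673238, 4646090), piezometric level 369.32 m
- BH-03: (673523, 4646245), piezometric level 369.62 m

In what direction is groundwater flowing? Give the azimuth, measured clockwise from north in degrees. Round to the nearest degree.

323°

With h = a·x + b·y + c and BH-01 as origin, the differences give:
  15·a + (-205)·b = +1.05
  300·a + (-50)·b = +1.35
Eliminate b (×(-50) and ×(-205), subtract): 60750·a = 224.250 → a = ∂h/∂x = +0.003691
Back-substitute: b = ∂h/∂y = -0.004852.
Flow direction (−∇h) has components (-0.003691 E, +0.004852 N).
Azimuth = atan2(E, N) = atan2(-0.003691, +0.004852) = 322.7° ≈ 323°.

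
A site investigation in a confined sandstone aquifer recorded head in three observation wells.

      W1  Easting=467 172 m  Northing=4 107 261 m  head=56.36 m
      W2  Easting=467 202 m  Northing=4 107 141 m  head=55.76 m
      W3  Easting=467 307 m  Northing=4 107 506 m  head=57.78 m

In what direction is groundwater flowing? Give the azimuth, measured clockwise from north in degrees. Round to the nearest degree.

Differences from W1: to W2 (Δx, Δy, Δh) = (30, -120, -0.60); to W3 = (135, 245, +1.42).
Solve a·Δx + b·Δy = Δh: det = 30·245 − 135·(-120) = 23550.
∂h/∂x = [(-0.60)·245 − (+1.42)·(-120)] / 23550 = +0.0009936
∂h/∂y = [30·(+1.42) − 135·(-0.60)] / 23550 = +0.005248
Flow direction (−∇h) has components (-0.0009936 E, -0.005248 N).
Azimuth = atan2(E, N) = atan2(-0.0009936, -0.005248) = 190.7° ≈ 191°.

191°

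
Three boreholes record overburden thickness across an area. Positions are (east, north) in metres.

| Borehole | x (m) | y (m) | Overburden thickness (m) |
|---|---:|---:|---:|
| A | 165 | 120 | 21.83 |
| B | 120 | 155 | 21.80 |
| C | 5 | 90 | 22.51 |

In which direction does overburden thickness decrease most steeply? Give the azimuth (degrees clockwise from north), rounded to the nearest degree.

Differences from A: to B (Δx, Δy, Δh) = (-45, 35, -0.03); to C = (-160, -30, +0.68).
Solve a·Δx + b·Δy = Δd: det = (-45)·(-30) − (-160)·35 = 6950.
∂d/∂x = [(-0.03)·(-30) − (+0.68)·35] / 6950 = -0.003295
∂d/∂y = [(-45)·(+0.68) − (-160)·(-0.03)] / 6950 = -0.005094
Steepest decrease is along −∇f: components (+0.003295 E, +0.005094 N).
Azimuth = atan2(+0.003295, +0.005094) = 32.9° ≈ 033°.

033°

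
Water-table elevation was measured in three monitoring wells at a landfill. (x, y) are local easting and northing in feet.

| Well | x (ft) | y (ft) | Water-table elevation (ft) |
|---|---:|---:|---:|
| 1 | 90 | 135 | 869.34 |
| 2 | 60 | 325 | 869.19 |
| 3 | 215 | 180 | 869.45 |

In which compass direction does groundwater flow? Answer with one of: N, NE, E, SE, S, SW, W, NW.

NW

With h = a·x + b·y + c and 1 as origin, the differences give:
  (-30)·a + 190·b = -0.15
  125·a + 45·b = +0.11
Eliminate b (×45 and ×190, subtract): -25100·a = -27.650 → a = ∂h/∂x = +0.001102
Back-substitute: b = ∂h/∂y = -0.0006155.
Flow = −∇h = (-0.001102 east, +0.0006155 north), which points northwest.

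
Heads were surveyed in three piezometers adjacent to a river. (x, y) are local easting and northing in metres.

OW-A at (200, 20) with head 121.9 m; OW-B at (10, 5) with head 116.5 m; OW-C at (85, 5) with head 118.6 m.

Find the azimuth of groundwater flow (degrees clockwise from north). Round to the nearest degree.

Differences from OW-A: to OW-B (Δx, Δy, Δh) = (-190, -15, -5.4); to OW-C = (-115, -15, -3.3).
Determinant of the coordinate differences = (-190)·(-15) − (-115)·(-15) = 1125.
∂h/∂x = [(-5.4)·(-15) − (-3.3)·(-15)] / 1125 = +0.02800
∂h/∂y = [(-190)·(-3.3) − (-115)·(-5.4)] / 1125 = +0.005333
Flow direction (−∇h) has components (-0.02800 E, -0.005333 N).
Azimuth = atan2(E, N) = atan2(-0.02800, -0.005333) = 259.2° ≈ 259°.

259°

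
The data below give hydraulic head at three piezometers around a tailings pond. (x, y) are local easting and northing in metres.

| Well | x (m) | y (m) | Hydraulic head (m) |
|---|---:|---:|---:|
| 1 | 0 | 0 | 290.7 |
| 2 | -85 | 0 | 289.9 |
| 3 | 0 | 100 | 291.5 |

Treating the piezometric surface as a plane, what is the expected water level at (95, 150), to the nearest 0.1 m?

∂h/∂x = (289.9 − 290.7) / (-85 − 0) = +0.009412
∂h/∂y = (291.5 − 290.7) / (100 − 0) = +0.008000
h(95, 150) = 290.7 + (+0.009412)·(95) + (+0.008000)·(150) = 290.7 +0.894 +1.200 = 292.794 m.

292.8 m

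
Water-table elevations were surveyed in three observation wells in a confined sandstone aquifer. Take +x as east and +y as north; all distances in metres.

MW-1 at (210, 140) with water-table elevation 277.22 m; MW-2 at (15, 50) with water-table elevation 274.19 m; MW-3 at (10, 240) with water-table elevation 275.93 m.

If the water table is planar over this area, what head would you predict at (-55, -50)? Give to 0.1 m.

272.5 m

With h = a·x + b·y + c and MW-1 as origin, the differences give:
  (-195)·a + (-90)·b = -3.03
  (-200)·a + 100·b = -1.29
Eliminate b (×100 and ×(-90), subtract): -37500·a = -419.100 → a = ∂h/∂x = +0.01118
Back-substitute: b = ∂h/∂y = +0.009452.
h(-55, -50) = 277.22 + (+0.01118)·(-265) + (+0.009452)·(-190) = 277.22 -2.962 -1.796 = 272.462 m.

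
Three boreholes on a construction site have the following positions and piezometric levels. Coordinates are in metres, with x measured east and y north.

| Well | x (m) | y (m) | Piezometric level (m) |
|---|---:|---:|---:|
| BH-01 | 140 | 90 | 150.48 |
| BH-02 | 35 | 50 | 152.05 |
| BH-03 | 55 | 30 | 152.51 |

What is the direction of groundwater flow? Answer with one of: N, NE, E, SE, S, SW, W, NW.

N

Differences from BH-01: to BH-02 (Δx, Δy, Δh) = (-105, -40, +1.57); to BH-03 = (-85, -60, +2.03).
Determinant of the coordinate differences = (-105)·(-60) − (-85)·(-40) = 2900.
∂h/∂x = [(+1.57)·(-60) − (+2.03)·(-40)] / 2900 = -0.004483
∂h/∂y = [(-105)·(+2.03) − (-85)·(+1.57)] / 2900 = -0.02748
Flow = −∇h = (+0.004483 east, +0.02748 north), which points north.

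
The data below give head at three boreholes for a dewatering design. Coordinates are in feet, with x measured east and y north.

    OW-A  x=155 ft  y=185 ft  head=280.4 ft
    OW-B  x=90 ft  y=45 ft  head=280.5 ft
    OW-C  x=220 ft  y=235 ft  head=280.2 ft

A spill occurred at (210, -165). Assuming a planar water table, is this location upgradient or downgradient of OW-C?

Three-point gradient (reference OW-A): Δ to OW-B = (-65, -140, +0.1), Δ to OW-C = (65, 50, -0.2).
∂h/∂x = -0.003932, ∂h/∂y = +0.001111 (det = 5850).
Head at (210, -165) = 280.4 + (-0.003932)·(55) + (+0.001111)·(-350) = 279.79 ft.
That is lower than the 280.2 ft at OW-C, so the point is downgradient.

downgradient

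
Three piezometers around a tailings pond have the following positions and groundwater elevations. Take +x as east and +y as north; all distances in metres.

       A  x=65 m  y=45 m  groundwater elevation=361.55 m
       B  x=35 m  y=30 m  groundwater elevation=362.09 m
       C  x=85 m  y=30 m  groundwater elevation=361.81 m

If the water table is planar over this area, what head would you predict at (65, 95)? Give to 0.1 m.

With h = a·x + b·y + c and A as origin, the differences give:
  (-30)·a + (-15)·b = +0.54
  20·a + (-15)·b = +0.26
Eliminate b (×(-15) and ×(-15), subtract): 750·a = -4.200 → a = ∂h/∂x = -0.005600
Back-substitute: b = ∂h/∂y = -0.02480.
h(65, 95) = 361.55 + (-0.005600)·(0) + (-0.02480)·(50) = 361.55 -0.000 -1.240 = 360.310 m.

360.3 m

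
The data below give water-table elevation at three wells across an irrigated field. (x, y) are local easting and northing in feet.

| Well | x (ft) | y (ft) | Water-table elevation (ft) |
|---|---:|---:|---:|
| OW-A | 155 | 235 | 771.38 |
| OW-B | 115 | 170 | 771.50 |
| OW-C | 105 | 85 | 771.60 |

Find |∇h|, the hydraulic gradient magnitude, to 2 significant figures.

Taking OW-A as reference: OW-B−OW-A = (-40, -65, +0.12); OW-C−OW-A = (-50, -150, +0.22).
Solve a·Δx + b·Δy = Δh: det = (-40)·(-150) − (-50)·(-65) = 2750.
∂h/∂x = [(+0.12)·(-150) − (+0.22)·(-65)] / 2750 = -0.001345
∂h/∂y = [(-40)·(+0.22) − (-50)·(+0.12)] / 2750 = -0.001018
|∇h| = √(-0.001345² + -0.001018²) = 0.001687

0.0017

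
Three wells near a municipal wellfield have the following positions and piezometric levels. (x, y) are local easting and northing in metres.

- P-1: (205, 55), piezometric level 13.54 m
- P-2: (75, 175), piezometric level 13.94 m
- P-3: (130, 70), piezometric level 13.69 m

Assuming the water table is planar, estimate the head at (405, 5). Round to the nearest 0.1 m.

13.1 m

Differences from P-1: to P-2 (Δx, Δy, Δh) = (-130, 120, +0.40); to P-3 = (-75, 15, +0.15).
Solve a·Δx + b·Δy = Δh: det = (-130)·15 − (-75)·120 = 7050.
∂h/∂x = [(+0.40)·15 − (+0.15)·120] / 7050 = -0.001702
∂h/∂y = [(-130)·(+0.15) − (-75)·(+0.40)] / 7050 = +0.001489
h(405, 5) = 13.54 + (-0.001702)·(200) + (+0.001489)·(-50) = 13.54 -0.340 -0.074 = 13.125 m.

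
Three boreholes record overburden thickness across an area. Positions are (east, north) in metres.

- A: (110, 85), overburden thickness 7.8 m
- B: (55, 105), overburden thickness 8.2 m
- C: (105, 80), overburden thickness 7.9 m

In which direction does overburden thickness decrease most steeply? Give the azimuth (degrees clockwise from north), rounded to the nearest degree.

Differences from A: to B (Δx, Δy, Δh) = (-55, 20, +0.4); to C = (-5, -5, +0.1).
Solve a·Δx + b·Δy = Δd: det = (-55)·(-5) − (-5)·20 = 375.
∂d/∂x = [(+0.4)·(-5) − (+0.1)·20] / 375 = -0.01067
∂d/∂y = [(-55)·(+0.1) − (-5)·(+0.4)] / 375 = -0.009333
Steepest decrease is along −∇f: components (+0.01067 E, +0.009333 N).
Azimuth = atan2(+0.01067, +0.009333) = 48.8° ≈ 049°.

049°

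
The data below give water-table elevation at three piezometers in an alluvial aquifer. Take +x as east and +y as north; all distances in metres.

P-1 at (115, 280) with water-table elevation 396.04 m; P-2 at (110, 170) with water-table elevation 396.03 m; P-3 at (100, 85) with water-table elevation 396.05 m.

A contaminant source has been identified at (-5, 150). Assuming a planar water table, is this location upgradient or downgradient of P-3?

Taking P-1 as reference: P-2−P-1 = (-5, -110, -0.01); P-3−P-1 = (-15, -195, +0.01).
Solve a·Δx + b·Δy = Δh: det = (-5)·(-195) − (-15)·(-110) = -675.
∂h/∂x = [(-0.01)·(-195) − (+0.01)·(-110)] / -675 = -0.004519
∂h/∂y = [(-5)·(+0.01) − (-15)·(-0.01)] / -675 = +0.0002963
Head at (-5, 150) = 396.04 + (-0.004519)·(-120) + (+0.0002963)·(-130) = 396.54 m.
That is higher than the 396.05 m at P-3, so the point is upgradient.

upgradient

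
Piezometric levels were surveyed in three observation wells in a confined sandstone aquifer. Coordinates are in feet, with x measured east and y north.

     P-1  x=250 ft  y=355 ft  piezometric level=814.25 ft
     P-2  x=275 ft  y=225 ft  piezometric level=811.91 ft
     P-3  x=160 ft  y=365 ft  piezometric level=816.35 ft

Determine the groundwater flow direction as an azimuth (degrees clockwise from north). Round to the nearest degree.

Taking P-1 as reference: P-2−P-1 = (25, -130, -2.34); P-3−P-1 = (-90, 10, +2.10).
Solve a·Δx + b·Δy = Δh: det = 25·10 − (-90)·(-130) = -11450.
∂h/∂x = [(-2.34)·10 − (+2.10)·(-130)] / -11450 = -0.02180
∂h/∂y = [25·(+2.10) − (-90)·(-2.34)] / -11450 = +0.01381
Flow direction (−∇h) has components (+0.02180 E, -0.01381 N).
Azimuth = atan2(E, N) = atan2(+0.02180, -0.01381) = 122.4° ≈ 122°.

122°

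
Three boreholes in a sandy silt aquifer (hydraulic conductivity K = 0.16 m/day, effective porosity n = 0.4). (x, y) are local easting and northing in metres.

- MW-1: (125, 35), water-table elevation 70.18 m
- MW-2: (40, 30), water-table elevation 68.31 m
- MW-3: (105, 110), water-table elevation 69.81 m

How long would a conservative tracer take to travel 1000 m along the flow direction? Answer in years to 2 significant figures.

With h = a·x + b·y + c and MW-1 as origin, the differences give:
  (-85)·a + (-5)·b = -1.87
  (-20)·a + 75·b = -0.37
Eliminate b (×75 and ×(-5), subtract): -6475·a = -142.100 → a = ∂h/∂x = +0.02195
Back-substitute: b = ∂h/∂y = +0.0009189.
|∇h| = √(0.02195² + 0.0009189²) = 0.02197
Seepage velocity v = K·i/n = 0.16 × 0.02197 / 0.4 = 0.008788 m/day.
t = 1000 / 0.008788 = 1.138e+05 days = 312 years.

310 years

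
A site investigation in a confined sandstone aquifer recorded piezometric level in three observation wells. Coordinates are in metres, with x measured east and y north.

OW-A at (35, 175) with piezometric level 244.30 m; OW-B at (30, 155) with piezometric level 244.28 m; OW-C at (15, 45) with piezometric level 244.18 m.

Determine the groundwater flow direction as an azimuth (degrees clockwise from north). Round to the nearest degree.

With h = a·x + b·y + c and OW-A as origin, the differences give:
  (-5)·a + (-20)·b = -0.02
  (-20)·a + (-130)·b = -0.12
Eliminate b (×(-130) and ×(-20), subtract): 250·a = 0.200 → a = ∂h/∂x = +0.0008000
Back-substitute: b = ∂h/∂y = +0.0008000.
Flow direction (−∇h) has components (-0.0008000 E, -0.0008000 N).
Azimuth = atan2(E, N) = atan2(-0.0008000, -0.0008000) = 225.0° ≈ 225°.

225°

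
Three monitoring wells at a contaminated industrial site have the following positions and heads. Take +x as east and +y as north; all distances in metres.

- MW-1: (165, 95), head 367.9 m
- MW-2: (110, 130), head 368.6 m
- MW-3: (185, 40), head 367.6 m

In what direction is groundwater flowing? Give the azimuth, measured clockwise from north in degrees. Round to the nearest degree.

095°

Taking MW-1 as reference: MW-2−MW-1 = (-55, 35, +0.7); MW-3−MW-1 = (20, -55, -0.3).
Determinant of the coordinate differences = (-55)·(-55) − 20·35 = 2325.
∂h/∂x = [(+0.7)·(-55) − (-0.3)·35] / 2325 = -0.01204
∂h/∂y = [(-55)·(-0.3) − 20·(+0.7)] / 2325 = +0.001075
Flow direction (−∇h) has components (+0.01204 E, -0.001075 N).
Azimuth = atan2(E, N) = atan2(+0.01204, -0.001075) = 95.1° ≈ 095°.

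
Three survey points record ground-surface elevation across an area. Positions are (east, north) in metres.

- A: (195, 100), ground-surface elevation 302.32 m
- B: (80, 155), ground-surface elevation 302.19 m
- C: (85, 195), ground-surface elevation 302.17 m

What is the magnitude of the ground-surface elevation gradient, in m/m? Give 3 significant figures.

With z = a·x + b·y + c and A as origin, the differences give:
  (-115)·a + 55·b = -0.13
  (-110)·a + 95·b = -0.15
Eliminate b (×95 and ×55, subtract): -4875·a = -4.100 → a = ∂z/∂x = +0.0008410
Back-substitute: b = ∂z/∂y = -0.0006051.
|∇f| = √(0.0008410² + -0.0006051²) = 0.001036 m/m

0.00104 m/m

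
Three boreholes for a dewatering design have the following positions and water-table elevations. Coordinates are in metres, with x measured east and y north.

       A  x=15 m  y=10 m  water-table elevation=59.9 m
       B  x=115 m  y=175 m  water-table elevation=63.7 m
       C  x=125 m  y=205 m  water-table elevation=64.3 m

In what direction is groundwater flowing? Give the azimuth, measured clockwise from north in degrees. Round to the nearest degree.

214°

Differences from A: to B (Δx, Δy, Δh) = (100, 165, +3.8); to C = (110, 195, +4.4).
Determinant of the coordinate differences = 100·195 − 110·165 = 1350.
∂h/∂x = [(+3.8)·195 − (+4.4)·165] / 1350 = +0.01111
∂h/∂y = [100·(+4.4) − 110·(+3.8)] / 1350 = +0.01630
Flow direction (−∇h) has components (-0.01111 E, -0.01630 N).
Azimuth = atan2(E, N) = atan2(-0.01111, -0.01630) = 214.3° ≈ 214°.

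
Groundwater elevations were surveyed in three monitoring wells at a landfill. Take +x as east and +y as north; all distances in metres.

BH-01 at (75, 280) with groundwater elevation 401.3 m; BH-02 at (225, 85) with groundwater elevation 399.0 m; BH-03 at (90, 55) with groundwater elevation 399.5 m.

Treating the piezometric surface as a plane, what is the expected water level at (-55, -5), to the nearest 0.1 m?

399.8 m

Differences from BH-01: to BH-02 (Δx, Δy, Δh) = (150, -195, -2.3); to BH-03 = (15, -225, -1.8).
Determinant of the coordinate differences = 150·(-225) − 15·(-195) = -30825.
∂h/∂x = [(-2.3)·(-225) − (-1.8)·(-195)] / -30825 = -0.005401
∂h/∂y = [150·(-1.8) − 15·(-2.3)] / -30825 = +0.007640
h(-55, -5) = 401.3 + (-0.005401)·(-130) + (+0.007640)·(-285) = 401.3 +0.702 -2.177 = 399.825 m.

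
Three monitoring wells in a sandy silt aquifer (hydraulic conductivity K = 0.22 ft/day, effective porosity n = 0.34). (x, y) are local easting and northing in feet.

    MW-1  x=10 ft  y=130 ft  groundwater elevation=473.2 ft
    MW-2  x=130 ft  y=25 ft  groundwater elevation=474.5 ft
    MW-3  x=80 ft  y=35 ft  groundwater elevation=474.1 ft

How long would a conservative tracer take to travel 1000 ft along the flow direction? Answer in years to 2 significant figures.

510 years

Taking MW-1 as reference: MW-2−MW-1 = (120, -105, +1.3); MW-3−MW-1 = (70, -95, +0.9).
Solve a·Δx + b·Δy = Δh: det = 120·(-95) − 70·(-105) = -4050.
∂h/∂x = [(+1.3)·(-95) − (+0.9)·(-105)] / -4050 = +0.007160
∂h/∂y = [120·(+0.9) − 70·(+1.3)] / -4050 = -0.004198
|∇h| = √(0.007160² + -0.004198²) = 0.0083
Seepage velocity v = K·i/n = 0.22 × 0.0083 / 0.34 = 0.005371 ft/day.
t = 1000 / 0.005371 = 1.862e+05 days = 510 years.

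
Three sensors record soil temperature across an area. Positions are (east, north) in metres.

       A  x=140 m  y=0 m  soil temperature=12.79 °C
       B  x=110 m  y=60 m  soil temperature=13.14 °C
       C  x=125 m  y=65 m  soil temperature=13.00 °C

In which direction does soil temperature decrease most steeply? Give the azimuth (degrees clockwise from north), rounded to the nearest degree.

Differences from A: to B (Δx, Δy, Δh) = (-30, 60, +0.35); to C = (-15, 65, +0.21).
Determinant of the coordinate differences = (-30)·65 − (-15)·60 = -1050.
∂T/∂x = [(+0.35)·65 − (+0.21)·60] / -1050 = -0.009667
∂T/∂y = [(-30)·(+0.21) − (-15)·(+0.35)] / -1050 = +0.001000
Steepest decrease is along −∇f: components (+0.009667 E, -0.001000 N).
Azimuth = atan2(+0.009667, -0.001000) = 95.9° ≈ 096°.

096°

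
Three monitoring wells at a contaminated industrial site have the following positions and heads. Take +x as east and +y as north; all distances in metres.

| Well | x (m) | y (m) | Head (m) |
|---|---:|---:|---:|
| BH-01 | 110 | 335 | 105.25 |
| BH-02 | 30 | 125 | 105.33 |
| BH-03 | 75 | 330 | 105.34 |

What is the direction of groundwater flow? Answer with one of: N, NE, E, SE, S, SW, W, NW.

With h = a·x + b·y + c and BH-01 as origin, the differences give:
  (-80)·a + (-210)·b = +0.08
  (-35)·a + (-5)·b = +0.09
Eliminate b (×(-5) and ×(-210), subtract): -6950·a = 18.500 → a = ∂h/∂x = -0.002662
Back-substitute: b = ∂h/∂y = +0.0006331.
Flow = −∇h = (+0.002662 east, -0.0006331 north), which points east.

E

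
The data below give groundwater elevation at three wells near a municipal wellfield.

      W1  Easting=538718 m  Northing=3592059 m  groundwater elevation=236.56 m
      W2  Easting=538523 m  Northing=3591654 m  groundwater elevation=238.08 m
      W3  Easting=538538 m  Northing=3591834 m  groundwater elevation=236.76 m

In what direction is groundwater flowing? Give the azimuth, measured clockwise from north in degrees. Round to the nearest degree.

312°

With h = a·x + b·y + c and W1 as origin, the differences give:
  (-195)·a + (-405)·b = +1.52
  (-180)·a + (-225)·b = +0.20
Eliminate b (×(-225) and ×(-405), subtract): -29025·a = -261.000 → a = ∂h/∂x = +0.008992
Back-substitute: b = ∂h/∂y = -0.008083.
Flow direction (−∇h) has components (-0.008992 E, +0.008083 N).
Azimuth = atan2(E, N) = atan2(-0.008992, +0.008083) = 312.0° ≈ 312°.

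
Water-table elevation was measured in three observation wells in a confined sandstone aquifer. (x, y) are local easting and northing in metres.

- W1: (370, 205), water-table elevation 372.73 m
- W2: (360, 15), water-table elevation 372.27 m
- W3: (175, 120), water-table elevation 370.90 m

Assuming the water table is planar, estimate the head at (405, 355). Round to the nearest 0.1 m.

373.3 m

Differences from W1: to W2 (Δx, Δy, Δh) = (-10, -190, -0.46); to W3 = (-195, -85, -1.83).
Solve a·Δx + b·Δy = Δh: det = (-10)·(-85) − (-195)·(-190) = -36200.
∂h/∂x = [(-0.46)·(-85) − (-1.83)·(-190)] / -36200 = +0.008525
∂h/∂y = [(-10)·(-1.83) − (-195)·(-0.46)] / -36200 = +0.001972
h(405, 355) = 372.73 + (+0.008525)·(35) + (+0.001972)·(150) = 372.73 +0.298 +0.296 = 373.324 m.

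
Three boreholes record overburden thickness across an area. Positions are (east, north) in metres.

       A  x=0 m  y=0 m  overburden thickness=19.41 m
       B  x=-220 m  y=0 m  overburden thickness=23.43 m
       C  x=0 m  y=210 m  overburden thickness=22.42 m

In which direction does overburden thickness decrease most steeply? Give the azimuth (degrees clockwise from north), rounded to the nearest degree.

128°

∂d/∂x = (23.43 − 19.41) / (-220 − 0) = -0.01827
∂d/∂y = (22.42 − 19.41) / (210 − 0) = +0.01433
Steepest decrease is along −∇f: components (+0.01827 E, -0.01433 N).
Azimuth = atan2(+0.01827, -0.01433) = 128.1° ≈ 128°.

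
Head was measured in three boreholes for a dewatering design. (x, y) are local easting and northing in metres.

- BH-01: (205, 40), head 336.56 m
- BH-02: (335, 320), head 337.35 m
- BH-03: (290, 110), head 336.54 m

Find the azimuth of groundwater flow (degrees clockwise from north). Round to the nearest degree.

139°

Differences from BH-01: to BH-02 (Δx, Δy, Δh) = (130, 280, +0.79); to BH-03 = (85, 70, -0.02).
Solve a·Δx + b·Δy = Δh: det = 130·70 − 85·280 = -14700.
∂h/∂x = [(+0.79)·70 − (-0.02)·280] / -14700 = -0.004143
∂h/∂y = [130·(-0.02) − 85·(+0.79)] / -14700 = +0.004745
Flow direction (−∇h) has components (+0.004143 E, -0.004745 N).
Azimuth = atan2(E, N) = atan2(+0.004143, -0.004745) = 138.9° ≈ 139°.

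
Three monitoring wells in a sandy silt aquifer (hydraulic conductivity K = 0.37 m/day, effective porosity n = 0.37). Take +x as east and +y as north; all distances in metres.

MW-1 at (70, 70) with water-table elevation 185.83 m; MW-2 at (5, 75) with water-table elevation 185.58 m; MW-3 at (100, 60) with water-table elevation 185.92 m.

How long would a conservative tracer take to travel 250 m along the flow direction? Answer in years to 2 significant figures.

Taking MW-1 as reference: MW-2−MW-1 = (-65, 5, -0.25); MW-3−MW-1 = (30, -10, +0.09).
Determinant of the coordinate differences = (-65)·(-10) − 30·5 = 500.
∂h/∂x = [(-0.25)·(-10) − (+0.09)·5] / 500 = +0.004100
∂h/∂y = [(-65)·(+0.09) − 30·(-0.25)] / 500 = +0.003300
|∇h| = √(0.004100² + 0.003300²) = 0.005263
Seepage velocity v = K·i/n = 0.37 × 0.005263 / 0.37 = 0.005263 m/day.
t = 250 / 0.005263 = 4.75e+04 days = 130 years.

130 years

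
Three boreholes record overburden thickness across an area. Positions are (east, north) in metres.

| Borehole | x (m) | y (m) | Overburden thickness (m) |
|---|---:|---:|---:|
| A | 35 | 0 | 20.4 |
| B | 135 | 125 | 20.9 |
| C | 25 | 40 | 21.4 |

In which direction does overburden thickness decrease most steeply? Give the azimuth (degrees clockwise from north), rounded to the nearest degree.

135°

Differences from A: to B (Δx, Δy, Δh) = (100, 125, +0.5); to C = (-10, 40, +1.0).
Determinant of the coordinate differences = 100·40 − (-10)·125 = 5250.
∂d/∂x = [(+0.5)·40 − (+1.0)·125] / 5250 = -0.02000
∂d/∂y = [100·(+1.0) − (-10)·(+0.5)] / 5250 = +0.02000
Steepest decrease is along −∇f: components (+0.02000 E, -0.02000 N).
Azimuth = atan2(+0.02000, -0.02000) = 135.0° ≈ 135°.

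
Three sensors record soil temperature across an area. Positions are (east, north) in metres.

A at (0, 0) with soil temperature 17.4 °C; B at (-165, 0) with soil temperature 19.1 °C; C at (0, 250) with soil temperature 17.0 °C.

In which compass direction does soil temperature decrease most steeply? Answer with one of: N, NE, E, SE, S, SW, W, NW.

E

∂T/∂x = (19.1 − 17.4) / (-165 − 0) = -0.01030
∂T/∂y = (17.0 − 17.4) / (250 − 0) = -0.001600
Steepest decrease is along −∇f = (+0.01030 E, +0.001600 N) → east.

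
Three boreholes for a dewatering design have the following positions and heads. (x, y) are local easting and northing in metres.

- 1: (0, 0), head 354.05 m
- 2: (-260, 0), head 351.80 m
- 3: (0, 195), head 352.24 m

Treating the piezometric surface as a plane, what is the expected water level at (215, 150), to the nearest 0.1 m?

∂h/∂x = (351.80 − 354.05) / (-260 − 0) = +0.008654
∂h/∂y = (352.24 − 354.05) / (195 − 0) = -0.009282
h(215, 150) = 354.05 + (+0.008654)·(215) + (-0.009282)·(150) = 354.05 +1.861 -1.392 = 354.518 m.

354.5 m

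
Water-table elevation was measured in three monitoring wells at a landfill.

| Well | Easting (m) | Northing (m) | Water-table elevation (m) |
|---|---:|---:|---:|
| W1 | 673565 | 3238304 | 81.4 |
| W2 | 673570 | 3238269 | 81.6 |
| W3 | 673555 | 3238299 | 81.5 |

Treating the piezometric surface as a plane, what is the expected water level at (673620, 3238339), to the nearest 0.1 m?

80.8 m

With h = a·x + b·y + c and W1 as origin, the differences give:
  5·a + (-35)·b = +0.2
  (-10)·a + (-5)·b = +0.1
Eliminate b (×(-5) and ×(-35), subtract): -375·a = 2.50 → a = ∂h/∂x = -0.006667
Back-substitute: b = ∂h/∂y = -0.006667.
h(673620, 3238339) = 81.4 + (-0.006667)·(55) + (-0.006667)·(35) = 81.4 -0.367 -0.233 = 80.800 m.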